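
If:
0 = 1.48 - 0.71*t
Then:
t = 2.08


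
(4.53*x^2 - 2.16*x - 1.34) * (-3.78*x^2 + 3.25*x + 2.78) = -17.1234*x^4 + 22.8873*x^3 + 10.6386*x^2 - 10.3598*x - 3.7252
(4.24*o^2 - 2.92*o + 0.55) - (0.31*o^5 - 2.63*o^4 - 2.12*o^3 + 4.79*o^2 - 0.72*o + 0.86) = -0.31*o^5 + 2.63*o^4 + 2.12*o^3 - 0.55*o^2 - 2.2*o - 0.31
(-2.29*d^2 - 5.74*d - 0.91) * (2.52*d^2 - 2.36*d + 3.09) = -5.7708*d^4 - 9.0604*d^3 + 4.1771*d^2 - 15.589*d - 2.8119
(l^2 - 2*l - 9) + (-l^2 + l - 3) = -l - 12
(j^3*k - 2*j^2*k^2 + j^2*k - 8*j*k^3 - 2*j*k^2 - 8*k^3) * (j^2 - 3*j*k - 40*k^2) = j^5*k - 5*j^4*k^2 + j^4*k - 42*j^3*k^3 - 5*j^3*k^2 + 104*j^2*k^4 - 42*j^2*k^3 + 320*j*k^5 + 104*j*k^4 + 320*k^5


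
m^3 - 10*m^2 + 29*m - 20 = (m - 5)*(m - 4)*(m - 1)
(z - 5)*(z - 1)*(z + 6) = z^3 - 31*z + 30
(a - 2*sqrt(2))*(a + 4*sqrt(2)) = a^2 + 2*sqrt(2)*a - 16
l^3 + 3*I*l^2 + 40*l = l*(l - 5*I)*(l + 8*I)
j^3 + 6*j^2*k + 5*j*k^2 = j*(j + k)*(j + 5*k)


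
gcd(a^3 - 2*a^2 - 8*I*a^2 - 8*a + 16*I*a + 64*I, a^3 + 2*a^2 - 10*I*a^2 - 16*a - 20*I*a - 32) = a^2 + a*(2 - 8*I) - 16*I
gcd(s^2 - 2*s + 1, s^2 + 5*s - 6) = s - 1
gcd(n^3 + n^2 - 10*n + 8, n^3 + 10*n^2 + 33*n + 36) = n + 4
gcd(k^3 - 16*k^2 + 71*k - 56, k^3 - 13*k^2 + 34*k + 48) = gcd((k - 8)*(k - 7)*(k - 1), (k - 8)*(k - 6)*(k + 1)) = k - 8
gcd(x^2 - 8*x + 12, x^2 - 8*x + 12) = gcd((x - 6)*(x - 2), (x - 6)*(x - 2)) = x^2 - 8*x + 12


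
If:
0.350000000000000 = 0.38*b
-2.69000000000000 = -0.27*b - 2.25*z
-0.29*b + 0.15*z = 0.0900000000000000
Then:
No Solution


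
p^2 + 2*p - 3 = (p - 1)*(p + 3)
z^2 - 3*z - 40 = (z - 8)*(z + 5)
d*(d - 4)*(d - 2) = d^3 - 6*d^2 + 8*d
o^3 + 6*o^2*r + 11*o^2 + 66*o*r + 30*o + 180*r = (o + 5)*(o + 6)*(o + 6*r)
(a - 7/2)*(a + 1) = a^2 - 5*a/2 - 7/2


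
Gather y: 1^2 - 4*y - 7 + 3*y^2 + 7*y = 3*y^2 + 3*y - 6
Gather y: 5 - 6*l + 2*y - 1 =-6*l + 2*y + 4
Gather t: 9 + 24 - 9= 24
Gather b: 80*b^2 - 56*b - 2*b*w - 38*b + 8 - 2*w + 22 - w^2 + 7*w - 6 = 80*b^2 + b*(-2*w - 94) - w^2 + 5*w + 24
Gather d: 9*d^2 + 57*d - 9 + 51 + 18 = 9*d^2 + 57*d + 60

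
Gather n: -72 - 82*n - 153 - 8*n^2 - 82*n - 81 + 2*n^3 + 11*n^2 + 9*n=2*n^3 + 3*n^2 - 155*n - 306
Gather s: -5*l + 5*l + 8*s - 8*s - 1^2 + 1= 0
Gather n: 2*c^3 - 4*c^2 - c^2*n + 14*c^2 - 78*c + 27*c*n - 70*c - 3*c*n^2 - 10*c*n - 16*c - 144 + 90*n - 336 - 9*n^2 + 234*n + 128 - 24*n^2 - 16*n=2*c^3 + 10*c^2 - 164*c + n^2*(-3*c - 33) + n*(-c^2 + 17*c + 308) - 352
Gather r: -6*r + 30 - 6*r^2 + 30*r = -6*r^2 + 24*r + 30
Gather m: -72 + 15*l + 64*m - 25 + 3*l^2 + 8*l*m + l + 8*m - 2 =3*l^2 + 16*l + m*(8*l + 72) - 99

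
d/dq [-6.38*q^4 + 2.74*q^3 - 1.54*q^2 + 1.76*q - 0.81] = -25.52*q^3 + 8.22*q^2 - 3.08*q + 1.76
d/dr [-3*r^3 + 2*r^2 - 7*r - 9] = -9*r^2 + 4*r - 7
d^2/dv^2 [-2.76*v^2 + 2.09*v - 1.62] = -5.52000000000000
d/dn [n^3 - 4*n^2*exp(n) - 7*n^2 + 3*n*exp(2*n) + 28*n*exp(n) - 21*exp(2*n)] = -4*n^2*exp(n) + 3*n^2 + 6*n*exp(2*n) + 20*n*exp(n) - 14*n - 39*exp(2*n) + 28*exp(n)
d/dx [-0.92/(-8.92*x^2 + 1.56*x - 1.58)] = (1.4352 - 16.4128*x)/(8.92*x^2 - 1.56*x + 1.58)^2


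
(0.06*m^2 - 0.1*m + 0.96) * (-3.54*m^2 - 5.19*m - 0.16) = -0.2124*m^4 + 0.0426*m^3 - 2.889*m^2 - 4.9664*m - 0.1536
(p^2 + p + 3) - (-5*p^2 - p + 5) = 6*p^2 + 2*p - 2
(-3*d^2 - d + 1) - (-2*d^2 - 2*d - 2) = -d^2 + d + 3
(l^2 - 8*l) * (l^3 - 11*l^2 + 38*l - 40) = l^5 - 19*l^4 + 126*l^3 - 344*l^2 + 320*l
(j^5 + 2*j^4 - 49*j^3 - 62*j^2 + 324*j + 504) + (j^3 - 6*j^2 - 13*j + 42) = j^5 + 2*j^4 - 48*j^3 - 68*j^2 + 311*j + 546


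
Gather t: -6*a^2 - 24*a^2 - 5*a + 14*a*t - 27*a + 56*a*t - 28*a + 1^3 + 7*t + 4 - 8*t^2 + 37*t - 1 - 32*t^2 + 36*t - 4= -30*a^2 - 60*a - 40*t^2 + t*(70*a + 80)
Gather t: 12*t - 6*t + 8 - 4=6*t + 4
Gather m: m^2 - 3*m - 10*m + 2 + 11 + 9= m^2 - 13*m + 22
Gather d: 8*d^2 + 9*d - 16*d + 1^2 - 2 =8*d^2 - 7*d - 1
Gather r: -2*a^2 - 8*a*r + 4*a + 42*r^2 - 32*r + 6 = -2*a^2 + 4*a + 42*r^2 + r*(-8*a - 32) + 6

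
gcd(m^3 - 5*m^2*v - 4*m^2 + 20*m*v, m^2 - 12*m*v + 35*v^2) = -m + 5*v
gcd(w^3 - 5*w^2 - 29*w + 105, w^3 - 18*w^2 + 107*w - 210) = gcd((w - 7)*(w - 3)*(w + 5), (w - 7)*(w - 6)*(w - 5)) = w - 7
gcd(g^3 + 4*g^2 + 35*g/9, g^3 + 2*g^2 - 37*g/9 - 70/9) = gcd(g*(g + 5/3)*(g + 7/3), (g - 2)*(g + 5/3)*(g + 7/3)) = g^2 + 4*g + 35/9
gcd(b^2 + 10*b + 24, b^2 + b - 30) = b + 6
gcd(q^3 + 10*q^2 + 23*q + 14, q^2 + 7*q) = q + 7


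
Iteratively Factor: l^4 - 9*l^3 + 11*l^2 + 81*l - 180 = (l + 3)*(l^3 - 12*l^2 + 47*l - 60) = (l - 3)*(l + 3)*(l^2 - 9*l + 20) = (l - 5)*(l - 3)*(l + 3)*(l - 4)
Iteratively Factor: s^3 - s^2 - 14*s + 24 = (s - 3)*(s^2 + 2*s - 8) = (s - 3)*(s - 2)*(s + 4)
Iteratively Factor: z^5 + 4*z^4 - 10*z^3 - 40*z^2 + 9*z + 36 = (z + 3)*(z^4 + z^3 - 13*z^2 - z + 12) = (z - 3)*(z + 3)*(z^3 + 4*z^2 - z - 4) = (z - 3)*(z + 3)*(z + 4)*(z^2 - 1) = (z - 3)*(z - 1)*(z + 3)*(z + 4)*(z + 1)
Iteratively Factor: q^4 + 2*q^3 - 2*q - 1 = (q - 1)*(q^3 + 3*q^2 + 3*q + 1) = (q - 1)*(q + 1)*(q^2 + 2*q + 1) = (q - 1)*(q + 1)^2*(q + 1)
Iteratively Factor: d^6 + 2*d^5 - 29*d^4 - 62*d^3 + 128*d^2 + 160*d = (d - 2)*(d^5 + 4*d^4 - 21*d^3 - 104*d^2 - 80*d) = d*(d - 2)*(d^4 + 4*d^3 - 21*d^2 - 104*d - 80) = d*(d - 2)*(d + 4)*(d^3 - 21*d - 20) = d*(d - 5)*(d - 2)*(d + 4)*(d^2 + 5*d + 4) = d*(d - 5)*(d - 2)*(d + 4)^2*(d + 1)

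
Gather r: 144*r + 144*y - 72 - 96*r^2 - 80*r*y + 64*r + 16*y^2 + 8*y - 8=-96*r^2 + r*(208 - 80*y) + 16*y^2 + 152*y - 80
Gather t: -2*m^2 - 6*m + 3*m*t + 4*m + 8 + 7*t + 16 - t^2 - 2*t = -2*m^2 - 2*m - t^2 + t*(3*m + 5) + 24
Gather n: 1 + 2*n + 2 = 2*n + 3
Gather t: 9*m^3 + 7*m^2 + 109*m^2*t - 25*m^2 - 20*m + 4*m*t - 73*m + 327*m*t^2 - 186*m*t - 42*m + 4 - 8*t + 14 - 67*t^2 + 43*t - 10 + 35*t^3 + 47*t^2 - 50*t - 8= 9*m^3 - 18*m^2 - 135*m + 35*t^3 + t^2*(327*m - 20) + t*(109*m^2 - 182*m - 15)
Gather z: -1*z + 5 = 5 - z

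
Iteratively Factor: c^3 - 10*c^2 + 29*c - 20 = (c - 1)*(c^2 - 9*c + 20) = (c - 4)*(c - 1)*(c - 5)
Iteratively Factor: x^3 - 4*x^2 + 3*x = (x - 3)*(x^2 - x) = (x - 3)*(x - 1)*(x)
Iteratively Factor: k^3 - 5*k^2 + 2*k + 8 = (k - 4)*(k^2 - k - 2) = (k - 4)*(k + 1)*(k - 2)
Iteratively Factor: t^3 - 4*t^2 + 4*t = (t - 2)*(t^2 - 2*t) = t*(t - 2)*(t - 2)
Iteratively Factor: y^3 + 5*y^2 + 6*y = (y)*(y^2 + 5*y + 6) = y*(y + 3)*(y + 2)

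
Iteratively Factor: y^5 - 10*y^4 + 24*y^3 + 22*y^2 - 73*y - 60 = (y + 1)*(y^4 - 11*y^3 + 35*y^2 - 13*y - 60) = (y - 3)*(y + 1)*(y^3 - 8*y^2 + 11*y + 20) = (y - 5)*(y - 3)*(y + 1)*(y^2 - 3*y - 4) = (y - 5)*(y - 4)*(y - 3)*(y + 1)*(y + 1)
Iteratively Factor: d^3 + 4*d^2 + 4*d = (d + 2)*(d^2 + 2*d) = (d + 2)^2*(d)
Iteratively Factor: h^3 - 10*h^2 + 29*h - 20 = (h - 1)*(h^2 - 9*h + 20) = (h - 4)*(h - 1)*(h - 5)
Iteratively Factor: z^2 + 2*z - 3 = (z + 3)*(z - 1)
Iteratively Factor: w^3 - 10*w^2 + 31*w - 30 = (w - 2)*(w^2 - 8*w + 15) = (w - 5)*(w - 2)*(w - 3)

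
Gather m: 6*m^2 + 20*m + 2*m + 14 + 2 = 6*m^2 + 22*m + 16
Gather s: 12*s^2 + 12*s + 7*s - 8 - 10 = 12*s^2 + 19*s - 18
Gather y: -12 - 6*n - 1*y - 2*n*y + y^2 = -6*n + y^2 + y*(-2*n - 1) - 12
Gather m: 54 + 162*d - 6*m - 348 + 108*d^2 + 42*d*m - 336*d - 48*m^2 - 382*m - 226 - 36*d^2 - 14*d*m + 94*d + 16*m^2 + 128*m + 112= 72*d^2 - 80*d - 32*m^2 + m*(28*d - 260) - 408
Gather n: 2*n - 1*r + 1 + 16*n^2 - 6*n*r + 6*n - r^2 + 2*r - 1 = 16*n^2 + n*(8 - 6*r) - r^2 + r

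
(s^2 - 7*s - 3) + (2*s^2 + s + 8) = 3*s^2 - 6*s + 5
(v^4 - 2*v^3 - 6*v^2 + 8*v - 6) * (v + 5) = v^5 + 3*v^4 - 16*v^3 - 22*v^2 + 34*v - 30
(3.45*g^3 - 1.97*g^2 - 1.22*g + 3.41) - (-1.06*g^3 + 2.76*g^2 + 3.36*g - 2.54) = 4.51*g^3 - 4.73*g^2 - 4.58*g + 5.95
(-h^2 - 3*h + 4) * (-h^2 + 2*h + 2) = h^4 + h^3 - 12*h^2 + 2*h + 8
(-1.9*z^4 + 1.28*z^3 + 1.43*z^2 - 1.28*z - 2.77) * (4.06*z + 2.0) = -7.714*z^5 + 1.3968*z^4 + 8.3658*z^3 - 2.3368*z^2 - 13.8062*z - 5.54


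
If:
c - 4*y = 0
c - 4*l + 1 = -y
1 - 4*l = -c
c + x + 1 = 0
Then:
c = 0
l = 1/4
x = -1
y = 0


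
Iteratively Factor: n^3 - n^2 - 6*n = (n + 2)*(n^2 - 3*n) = n*(n + 2)*(n - 3)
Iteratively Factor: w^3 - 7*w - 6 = (w - 3)*(w^2 + 3*w + 2) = (w - 3)*(w + 2)*(w + 1)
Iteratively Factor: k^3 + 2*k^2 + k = (k + 1)*(k^2 + k) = k*(k + 1)*(k + 1)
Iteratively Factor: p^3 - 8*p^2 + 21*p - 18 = (p - 2)*(p^2 - 6*p + 9) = (p - 3)*(p - 2)*(p - 3)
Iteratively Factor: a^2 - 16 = (a + 4)*(a - 4)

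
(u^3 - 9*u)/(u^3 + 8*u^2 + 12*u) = (u^2 - 9)/(u^2 + 8*u + 12)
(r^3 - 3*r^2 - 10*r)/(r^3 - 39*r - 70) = r*(r - 5)/(r^2 - 2*r - 35)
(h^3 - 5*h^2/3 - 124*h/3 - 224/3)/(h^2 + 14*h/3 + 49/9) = 3*(h^2 - 4*h - 32)/(3*h + 7)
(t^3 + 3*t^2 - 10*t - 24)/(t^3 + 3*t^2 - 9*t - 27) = (t^2 + 6*t + 8)/(t^2 + 6*t + 9)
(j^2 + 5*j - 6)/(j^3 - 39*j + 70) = (j^2 + 5*j - 6)/(j^3 - 39*j + 70)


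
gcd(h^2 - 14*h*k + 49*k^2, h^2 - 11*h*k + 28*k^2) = h - 7*k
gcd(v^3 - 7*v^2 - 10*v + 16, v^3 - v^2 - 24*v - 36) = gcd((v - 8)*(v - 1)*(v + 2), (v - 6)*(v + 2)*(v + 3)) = v + 2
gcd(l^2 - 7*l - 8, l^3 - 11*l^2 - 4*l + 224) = l - 8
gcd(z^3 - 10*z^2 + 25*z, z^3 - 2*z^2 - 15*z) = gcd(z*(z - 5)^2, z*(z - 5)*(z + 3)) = z^2 - 5*z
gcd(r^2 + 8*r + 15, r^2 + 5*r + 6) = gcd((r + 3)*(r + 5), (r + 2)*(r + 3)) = r + 3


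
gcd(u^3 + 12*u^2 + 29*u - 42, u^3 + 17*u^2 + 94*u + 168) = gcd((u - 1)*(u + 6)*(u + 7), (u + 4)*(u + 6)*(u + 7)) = u^2 + 13*u + 42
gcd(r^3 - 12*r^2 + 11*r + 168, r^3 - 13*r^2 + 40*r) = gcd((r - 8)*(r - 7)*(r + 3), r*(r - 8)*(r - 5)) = r - 8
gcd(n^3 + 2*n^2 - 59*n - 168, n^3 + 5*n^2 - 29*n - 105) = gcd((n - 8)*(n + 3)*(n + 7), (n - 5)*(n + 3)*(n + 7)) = n^2 + 10*n + 21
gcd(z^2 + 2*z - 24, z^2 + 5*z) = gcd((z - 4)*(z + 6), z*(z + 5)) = 1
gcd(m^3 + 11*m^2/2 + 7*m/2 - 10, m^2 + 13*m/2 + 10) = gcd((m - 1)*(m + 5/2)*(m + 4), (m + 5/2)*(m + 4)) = m^2 + 13*m/2 + 10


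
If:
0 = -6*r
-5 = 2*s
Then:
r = 0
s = -5/2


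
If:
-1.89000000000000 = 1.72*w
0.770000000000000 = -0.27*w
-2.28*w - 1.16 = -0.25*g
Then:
No Solution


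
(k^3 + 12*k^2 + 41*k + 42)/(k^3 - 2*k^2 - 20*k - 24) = (k^2 + 10*k + 21)/(k^2 - 4*k - 12)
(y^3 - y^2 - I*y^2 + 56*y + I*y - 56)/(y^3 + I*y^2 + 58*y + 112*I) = (y - 1)/(y + 2*I)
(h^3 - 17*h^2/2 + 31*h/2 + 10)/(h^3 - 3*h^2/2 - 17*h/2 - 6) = (2*h^2 - 9*h - 5)/(2*h^2 + 5*h + 3)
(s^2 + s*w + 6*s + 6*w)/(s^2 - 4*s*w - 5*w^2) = (s + 6)/(s - 5*w)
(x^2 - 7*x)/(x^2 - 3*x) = (x - 7)/(x - 3)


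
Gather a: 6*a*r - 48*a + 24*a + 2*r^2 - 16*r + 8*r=a*(6*r - 24) + 2*r^2 - 8*r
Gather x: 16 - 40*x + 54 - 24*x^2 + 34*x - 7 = -24*x^2 - 6*x + 63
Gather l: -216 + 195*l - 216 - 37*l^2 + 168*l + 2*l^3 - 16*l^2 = 2*l^3 - 53*l^2 + 363*l - 432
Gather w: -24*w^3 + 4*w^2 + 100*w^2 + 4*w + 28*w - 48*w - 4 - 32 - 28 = -24*w^3 + 104*w^2 - 16*w - 64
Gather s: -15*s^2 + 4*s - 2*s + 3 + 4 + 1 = -15*s^2 + 2*s + 8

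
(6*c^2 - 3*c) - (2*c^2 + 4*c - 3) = 4*c^2 - 7*c + 3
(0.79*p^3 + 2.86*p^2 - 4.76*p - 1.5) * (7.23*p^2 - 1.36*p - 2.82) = 5.7117*p^5 + 19.6034*p^4 - 40.5322*p^3 - 12.4366*p^2 + 15.4632*p + 4.23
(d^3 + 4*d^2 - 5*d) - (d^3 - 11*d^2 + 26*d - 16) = 15*d^2 - 31*d + 16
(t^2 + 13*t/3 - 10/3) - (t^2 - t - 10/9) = 16*t/3 - 20/9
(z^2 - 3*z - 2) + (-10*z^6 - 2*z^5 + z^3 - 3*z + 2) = -10*z^6 - 2*z^5 + z^3 + z^2 - 6*z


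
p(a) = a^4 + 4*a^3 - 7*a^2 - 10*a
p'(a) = 4*a^3 + 12*a^2 - 14*a - 10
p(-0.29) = 2.22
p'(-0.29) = -5.03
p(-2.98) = -59.36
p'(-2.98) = 32.43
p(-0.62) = 2.70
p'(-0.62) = 2.34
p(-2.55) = -44.06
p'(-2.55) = 37.40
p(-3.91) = -73.30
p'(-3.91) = -10.91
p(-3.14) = -64.24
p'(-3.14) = 28.44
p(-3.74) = -74.11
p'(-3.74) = 0.96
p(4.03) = 371.58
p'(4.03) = 390.27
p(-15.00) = 35700.00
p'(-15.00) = -10600.00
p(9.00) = 8820.00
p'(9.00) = 3752.00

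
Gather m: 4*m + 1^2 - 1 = 4*m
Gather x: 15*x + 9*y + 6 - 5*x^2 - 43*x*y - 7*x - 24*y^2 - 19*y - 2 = -5*x^2 + x*(8 - 43*y) - 24*y^2 - 10*y + 4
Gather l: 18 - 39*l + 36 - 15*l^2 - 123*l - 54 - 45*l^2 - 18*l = -60*l^2 - 180*l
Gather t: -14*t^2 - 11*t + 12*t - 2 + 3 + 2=-14*t^2 + t + 3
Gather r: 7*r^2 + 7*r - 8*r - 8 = 7*r^2 - r - 8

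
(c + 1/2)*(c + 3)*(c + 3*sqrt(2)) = c^3 + 7*c^2/2 + 3*sqrt(2)*c^2 + 3*c/2 + 21*sqrt(2)*c/2 + 9*sqrt(2)/2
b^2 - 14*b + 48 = (b - 8)*(b - 6)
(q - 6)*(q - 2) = q^2 - 8*q + 12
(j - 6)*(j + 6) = j^2 - 36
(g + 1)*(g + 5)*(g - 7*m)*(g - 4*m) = g^4 - 11*g^3*m + 6*g^3 + 28*g^2*m^2 - 66*g^2*m + 5*g^2 + 168*g*m^2 - 55*g*m + 140*m^2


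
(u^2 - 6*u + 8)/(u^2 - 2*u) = (u - 4)/u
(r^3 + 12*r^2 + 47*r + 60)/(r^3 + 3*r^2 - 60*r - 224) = (r^2 + 8*r + 15)/(r^2 - r - 56)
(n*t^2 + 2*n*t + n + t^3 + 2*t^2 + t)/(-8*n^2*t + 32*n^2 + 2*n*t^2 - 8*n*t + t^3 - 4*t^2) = (n*t^2 + 2*n*t + n + t^3 + 2*t^2 + t)/(-8*n^2*t + 32*n^2 + 2*n*t^2 - 8*n*t + t^3 - 4*t^2)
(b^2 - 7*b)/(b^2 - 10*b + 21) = b/(b - 3)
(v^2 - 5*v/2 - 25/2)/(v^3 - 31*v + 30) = (v + 5/2)/(v^2 + 5*v - 6)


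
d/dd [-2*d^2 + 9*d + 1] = 9 - 4*d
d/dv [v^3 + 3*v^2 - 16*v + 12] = 3*v^2 + 6*v - 16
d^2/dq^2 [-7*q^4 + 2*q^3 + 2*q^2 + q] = -84*q^2 + 12*q + 4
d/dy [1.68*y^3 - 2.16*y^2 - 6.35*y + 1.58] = 5.04*y^2 - 4.32*y - 6.35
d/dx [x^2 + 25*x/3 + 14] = 2*x + 25/3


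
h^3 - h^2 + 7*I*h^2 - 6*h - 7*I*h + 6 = (h - 1)*(h + I)*(h + 6*I)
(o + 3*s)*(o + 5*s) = o^2 + 8*o*s + 15*s^2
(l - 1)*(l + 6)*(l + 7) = l^3 + 12*l^2 + 29*l - 42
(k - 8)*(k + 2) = k^2 - 6*k - 16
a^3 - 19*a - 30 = (a - 5)*(a + 2)*(a + 3)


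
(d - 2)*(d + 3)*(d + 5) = d^3 + 6*d^2 - d - 30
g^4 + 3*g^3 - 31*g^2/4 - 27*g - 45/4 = (g - 3)*(g + 1/2)*(g + 5/2)*(g + 3)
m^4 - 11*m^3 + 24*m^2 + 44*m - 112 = (m - 7)*(m - 4)*(m - 2)*(m + 2)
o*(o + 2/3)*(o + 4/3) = o^3 + 2*o^2 + 8*o/9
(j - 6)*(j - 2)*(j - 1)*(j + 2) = j^4 - 7*j^3 + 2*j^2 + 28*j - 24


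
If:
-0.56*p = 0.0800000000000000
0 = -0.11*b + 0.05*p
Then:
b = -0.06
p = -0.14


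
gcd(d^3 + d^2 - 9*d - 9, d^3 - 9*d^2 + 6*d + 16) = d + 1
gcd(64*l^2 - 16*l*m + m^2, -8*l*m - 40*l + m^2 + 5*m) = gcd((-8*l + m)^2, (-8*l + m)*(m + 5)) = 8*l - m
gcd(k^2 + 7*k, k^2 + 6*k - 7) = k + 7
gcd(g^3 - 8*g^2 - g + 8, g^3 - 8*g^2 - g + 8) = g^3 - 8*g^2 - g + 8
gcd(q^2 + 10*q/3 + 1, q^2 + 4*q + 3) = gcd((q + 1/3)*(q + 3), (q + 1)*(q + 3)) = q + 3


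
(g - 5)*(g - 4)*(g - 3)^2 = g^4 - 15*g^3 + 83*g^2 - 201*g + 180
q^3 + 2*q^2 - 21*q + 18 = (q - 3)*(q - 1)*(q + 6)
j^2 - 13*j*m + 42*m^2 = (j - 7*m)*(j - 6*m)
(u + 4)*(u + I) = u^2 + 4*u + I*u + 4*I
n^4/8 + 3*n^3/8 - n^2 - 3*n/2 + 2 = (n/4 + 1)*(n/2 + 1)*(n - 2)*(n - 1)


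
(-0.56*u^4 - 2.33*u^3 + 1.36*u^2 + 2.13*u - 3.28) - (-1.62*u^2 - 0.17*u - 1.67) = -0.56*u^4 - 2.33*u^3 + 2.98*u^2 + 2.3*u - 1.61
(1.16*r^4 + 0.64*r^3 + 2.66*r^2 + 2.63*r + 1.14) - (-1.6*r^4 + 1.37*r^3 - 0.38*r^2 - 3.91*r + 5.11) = 2.76*r^4 - 0.73*r^3 + 3.04*r^2 + 6.54*r - 3.97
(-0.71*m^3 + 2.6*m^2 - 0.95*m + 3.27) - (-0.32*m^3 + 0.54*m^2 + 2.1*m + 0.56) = -0.39*m^3 + 2.06*m^2 - 3.05*m + 2.71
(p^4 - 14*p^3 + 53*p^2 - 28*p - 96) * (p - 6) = p^5 - 20*p^4 + 137*p^3 - 346*p^2 + 72*p + 576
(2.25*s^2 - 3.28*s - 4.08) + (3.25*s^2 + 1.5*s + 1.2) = 5.5*s^2 - 1.78*s - 2.88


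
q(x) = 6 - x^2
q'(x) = -2*x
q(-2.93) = -2.58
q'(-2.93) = 5.86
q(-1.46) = 3.87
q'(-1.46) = 2.92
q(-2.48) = -0.15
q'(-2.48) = 4.96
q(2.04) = 1.84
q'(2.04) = -4.08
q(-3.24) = -4.50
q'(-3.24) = 6.48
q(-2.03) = 1.88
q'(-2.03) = 4.06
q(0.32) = 5.90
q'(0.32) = -0.64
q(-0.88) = 5.23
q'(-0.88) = 1.76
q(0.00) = 6.00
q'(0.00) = 0.00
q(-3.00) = -3.00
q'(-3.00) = 6.00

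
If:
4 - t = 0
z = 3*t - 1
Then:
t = 4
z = 11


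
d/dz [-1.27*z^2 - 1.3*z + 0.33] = -2.54*z - 1.3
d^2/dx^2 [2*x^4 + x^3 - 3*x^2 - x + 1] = 24*x^2 + 6*x - 6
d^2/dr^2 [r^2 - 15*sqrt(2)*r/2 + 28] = 2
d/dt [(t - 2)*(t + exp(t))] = t + (t - 2)*(exp(t) + 1) + exp(t)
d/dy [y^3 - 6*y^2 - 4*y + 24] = 3*y^2 - 12*y - 4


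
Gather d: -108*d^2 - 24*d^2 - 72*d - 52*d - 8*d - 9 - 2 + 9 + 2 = -132*d^2 - 132*d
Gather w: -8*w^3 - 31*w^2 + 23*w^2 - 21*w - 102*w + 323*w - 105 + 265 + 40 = -8*w^3 - 8*w^2 + 200*w + 200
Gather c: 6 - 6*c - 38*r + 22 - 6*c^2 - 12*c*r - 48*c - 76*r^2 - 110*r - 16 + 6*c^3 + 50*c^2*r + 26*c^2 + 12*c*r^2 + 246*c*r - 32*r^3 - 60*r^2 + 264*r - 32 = 6*c^3 + c^2*(50*r + 20) + c*(12*r^2 + 234*r - 54) - 32*r^3 - 136*r^2 + 116*r - 20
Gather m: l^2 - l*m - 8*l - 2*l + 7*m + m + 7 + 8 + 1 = l^2 - 10*l + m*(8 - l) + 16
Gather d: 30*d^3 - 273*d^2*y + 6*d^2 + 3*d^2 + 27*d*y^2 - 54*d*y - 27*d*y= 30*d^3 + d^2*(9 - 273*y) + d*(27*y^2 - 81*y)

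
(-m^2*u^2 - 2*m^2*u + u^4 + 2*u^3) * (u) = -m^2*u^3 - 2*m^2*u^2 + u^5 + 2*u^4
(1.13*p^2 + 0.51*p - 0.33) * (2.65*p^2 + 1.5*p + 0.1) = 2.9945*p^4 + 3.0465*p^3 + 0.00349999999999995*p^2 - 0.444*p - 0.033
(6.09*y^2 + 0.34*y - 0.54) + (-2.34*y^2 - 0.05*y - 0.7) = 3.75*y^2 + 0.29*y - 1.24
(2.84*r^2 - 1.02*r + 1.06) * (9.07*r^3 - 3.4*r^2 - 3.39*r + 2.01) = 25.7588*r^5 - 18.9074*r^4 + 3.4546*r^3 + 5.5622*r^2 - 5.6436*r + 2.1306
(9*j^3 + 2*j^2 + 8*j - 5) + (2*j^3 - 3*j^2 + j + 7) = 11*j^3 - j^2 + 9*j + 2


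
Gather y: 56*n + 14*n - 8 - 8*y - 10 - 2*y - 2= 70*n - 10*y - 20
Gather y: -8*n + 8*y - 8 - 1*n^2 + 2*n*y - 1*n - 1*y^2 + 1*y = -n^2 - 9*n - y^2 + y*(2*n + 9) - 8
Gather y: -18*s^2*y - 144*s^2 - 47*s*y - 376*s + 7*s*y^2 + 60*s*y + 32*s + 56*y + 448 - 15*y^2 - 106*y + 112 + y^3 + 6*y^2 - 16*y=-144*s^2 - 344*s + y^3 + y^2*(7*s - 9) + y*(-18*s^2 + 13*s - 66) + 560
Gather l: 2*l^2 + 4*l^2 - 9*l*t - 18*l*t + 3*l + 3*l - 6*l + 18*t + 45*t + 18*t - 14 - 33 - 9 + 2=6*l^2 - 27*l*t + 81*t - 54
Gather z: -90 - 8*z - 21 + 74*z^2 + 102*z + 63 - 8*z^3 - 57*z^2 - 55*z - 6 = -8*z^3 + 17*z^2 + 39*z - 54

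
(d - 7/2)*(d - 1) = d^2 - 9*d/2 + 7/2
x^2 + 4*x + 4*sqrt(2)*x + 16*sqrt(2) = (x + 4)*(x + 4*sqrt(2))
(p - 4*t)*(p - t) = p^2 - 5*p*t + 4*t^2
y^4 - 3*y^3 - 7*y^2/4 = y^2*(y - 7/2)*(y + 1/2)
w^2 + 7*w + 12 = (w + 3)*(w + 4)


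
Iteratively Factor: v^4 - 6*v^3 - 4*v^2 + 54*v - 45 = (v - 1)*(v^3 - 5*v^2 - 9*v + 45) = (v - 5)*(v - 1)*(v^2 - 9) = (v - 5)*(v - 1)*(v + 3)*(v - 3)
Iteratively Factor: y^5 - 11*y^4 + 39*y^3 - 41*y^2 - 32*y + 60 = (y - 5)*(y^4 - 6*y^3 + 9*y^2 + 4*y - 12) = (y - 5)*(y - 2)*(y^3 - 4*y^2 + y + 6) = (y - 5)*(y - 3)*(y - 2)*(y^2 - y - 2) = (y - 5)*(y - 3)*(y - 2)*(y + 1)*(y - 2)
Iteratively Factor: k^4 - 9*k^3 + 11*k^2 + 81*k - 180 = (k - 3)*(k^3 - 6*k^2 - 7*k + 60) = (k - 4)*(k - 3)*(k^2 - 2*k - 15) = (k - 5)*(k - 4)*(k - 3)*(k + 3)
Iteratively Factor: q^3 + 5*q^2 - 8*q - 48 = (q + 4)*(q^2 + q - 12) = (q - 3)*(q + 4)*(q + 4)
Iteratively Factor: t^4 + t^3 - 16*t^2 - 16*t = (t + 4)*(t^3 - 3*t^2 - 4*t) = (t + 1)*(t + 4)*(t^2 - 4*t) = (t - 4)*(t + 1)*(t + 4)*(t)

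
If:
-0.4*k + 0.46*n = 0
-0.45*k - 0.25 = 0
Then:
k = -0.56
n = -0.48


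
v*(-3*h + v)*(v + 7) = -3*h*v^2 - 21*h*v + v^3 + 7*v^2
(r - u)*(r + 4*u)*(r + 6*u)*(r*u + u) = r^4*u + 9*r^3*u^2 + r^3*u + 14*r^2*u^3 + 9*r^2*u^2 - 24*r*u^4 + 14*r*u^3 - 24*u^4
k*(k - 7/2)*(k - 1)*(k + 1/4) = k^4 - 17*k^3/4 + 19*k^2/8 + 7*k/8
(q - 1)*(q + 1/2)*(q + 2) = q^3 + 3*q^2/2 - 3*q/2 - 1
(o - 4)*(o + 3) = o^2 - o - 12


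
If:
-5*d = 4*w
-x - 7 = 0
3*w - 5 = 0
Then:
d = -4/3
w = 5/3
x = -7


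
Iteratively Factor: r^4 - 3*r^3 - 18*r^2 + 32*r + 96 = (r - 4)*(r^3 + r^2 - 14*r - 24) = (r - 4)*(r + 2)*(r^2 - r - 12) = (r - 4)*(r + 2)*(r + 3)*(r - 4)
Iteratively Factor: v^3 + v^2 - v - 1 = (v + 1)*(v^2 - 1) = (v + 1)^2*(v - 1)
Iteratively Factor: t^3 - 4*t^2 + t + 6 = (t + 1)*(t^2 - 5*t + 6) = (t - 3)*(t + 1)*(t - 2)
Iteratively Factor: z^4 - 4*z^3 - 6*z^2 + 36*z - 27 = (z - 3)*(z^3 - z^2 - 9*z + 9) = (z - 3)*(z - 1)*(z^2 - 9) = (z - 3)^2*(z - 1)*(z + 3)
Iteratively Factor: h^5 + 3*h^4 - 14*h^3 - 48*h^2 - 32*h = (h - 4)*(h^4 + 7*h^3 + 14*h^2 + 8*h) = (h - 4)*(h + 4)*(h^3 + 3*h^2 + 2*h) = (h - 4)*(h + 1)*(h + 4)*(h^2 + 2*h) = h*(h - 4)*(h + 1)*(h + 4)*(h + 2)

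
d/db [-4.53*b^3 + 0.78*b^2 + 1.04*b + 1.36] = -13.59*b^2 + 1.56*b + 1.04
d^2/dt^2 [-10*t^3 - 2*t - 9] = -60*t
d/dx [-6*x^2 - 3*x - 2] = -12*x - 3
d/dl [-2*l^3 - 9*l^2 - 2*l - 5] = -6*l^2 - 18*l - 2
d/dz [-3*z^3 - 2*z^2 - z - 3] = -9*z^2 - 4*z - 1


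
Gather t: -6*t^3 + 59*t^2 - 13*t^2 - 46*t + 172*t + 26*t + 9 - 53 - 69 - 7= -6*t^3 + 46*t^2 + 152*t - 120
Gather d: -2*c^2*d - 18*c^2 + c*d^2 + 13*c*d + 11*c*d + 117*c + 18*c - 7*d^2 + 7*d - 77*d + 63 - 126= -18*c^2 + 135*c + d^2*(c - 7) + d*(-2*c^2 + 24*c - 70) - 63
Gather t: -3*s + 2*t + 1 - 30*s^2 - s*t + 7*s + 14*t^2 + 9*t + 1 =-30*s^2 + 4*s + 14*t^2 + t*(11 - s) + 2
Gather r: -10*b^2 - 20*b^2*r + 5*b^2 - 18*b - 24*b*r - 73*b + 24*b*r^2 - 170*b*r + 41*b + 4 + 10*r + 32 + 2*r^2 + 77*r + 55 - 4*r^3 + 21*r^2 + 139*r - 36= -5*b^2 - 50*b - 4*r^3 + r^2*(24*b + 23) + r*(-20*b^2 - 194*b + 226) + 55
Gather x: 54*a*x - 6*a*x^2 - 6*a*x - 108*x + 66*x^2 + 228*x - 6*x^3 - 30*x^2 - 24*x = -6*x^3 + x^2*(36 - 6*a) + x*(48*a + 96)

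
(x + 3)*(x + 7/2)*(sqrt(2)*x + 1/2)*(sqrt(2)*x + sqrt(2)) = 2*x^4 + sqrt(2)*x^3/2 + 15*x^3 + 15*sqrt(2)*x^2/4 + 34*x^2 + 17*sqrt(2)*x/2 + 21*x + 21*sqrt(2)/4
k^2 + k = k*(k + 1)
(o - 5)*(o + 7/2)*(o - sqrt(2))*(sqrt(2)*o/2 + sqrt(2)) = sqrt(2)*o^4/2 - o^3 + sqrt(2)*o^3/4 - 41*sqrt(2)*o^2/4 - o^2/2 - 35*sqrt(2)*o/2 + 41*o/2 + 35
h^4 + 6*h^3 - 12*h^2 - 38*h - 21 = (h - 3)*(h + 1)^2*(h + 7)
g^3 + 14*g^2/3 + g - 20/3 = (g - 1)*(g + 5/3)*(g + 4)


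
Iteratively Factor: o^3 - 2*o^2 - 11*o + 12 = (o - 1)*(o^2 - o - 12) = (o - 4)*(o - 1)*(o + 3)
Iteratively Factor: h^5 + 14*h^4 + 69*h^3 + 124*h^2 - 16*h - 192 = (h + 3)*(h^4 + 11*h^3 + 36*h^2 + 16*h - 64) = (h + 3)*(h + 4)*(h^3 + 7*h^2 + 8*h - 16) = (h + 3)*(h + 4)^2*(h^2 + 3*h - 4) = (h - 1)*(h + 3)*(h + 4)^2*(h + 4)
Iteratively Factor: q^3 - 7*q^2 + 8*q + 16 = (q - 4)*(q^2 - 3*q - 4) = (q - 4)^2*(q + 1)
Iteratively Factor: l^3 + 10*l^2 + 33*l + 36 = (l + 3)*(l^2 + 7*l + 12) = (l + 3)*(l + 4)*(l + 3)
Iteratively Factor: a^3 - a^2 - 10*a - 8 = (a + 1)*(a^2 - 2*a - 8) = (a - 4)*(a + 1)*(a + 2)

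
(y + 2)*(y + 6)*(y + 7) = y^3 + 15*y^2 + 68*y + 84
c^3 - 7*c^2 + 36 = (c - 6)*(c - 3)*(c + 2)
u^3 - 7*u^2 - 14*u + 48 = (u - 8)*(u - 2)*(u + 3)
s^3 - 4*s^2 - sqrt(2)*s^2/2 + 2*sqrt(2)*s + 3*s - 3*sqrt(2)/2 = (s - 3)*(s - 1)*(s - sqrt(2)/2)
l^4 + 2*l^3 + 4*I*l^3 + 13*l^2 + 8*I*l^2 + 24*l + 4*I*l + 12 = (l - 2*I)*(l + 6*I)*(-I*l - I)*(I*l + I)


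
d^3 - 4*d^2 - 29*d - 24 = (d - 8)*(d + 1)*(d + 3)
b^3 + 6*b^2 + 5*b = b*(b + 1)*(b + 5)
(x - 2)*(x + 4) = x^2 + 2*x - 8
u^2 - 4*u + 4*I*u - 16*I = (u - 4)*(u + 4*I)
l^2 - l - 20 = (l - 5)*(l + 4)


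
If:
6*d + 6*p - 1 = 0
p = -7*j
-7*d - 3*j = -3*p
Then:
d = 4/73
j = -7/438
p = 49/438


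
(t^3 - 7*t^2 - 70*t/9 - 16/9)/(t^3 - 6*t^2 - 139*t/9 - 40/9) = (3*t + 2)/(3*t + 5)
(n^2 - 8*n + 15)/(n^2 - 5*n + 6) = (n - 5)/(n - 2)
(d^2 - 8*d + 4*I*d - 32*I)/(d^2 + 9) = (d^2 + 4*d*(-2 + I) - 32*I)/(d^2 + 9)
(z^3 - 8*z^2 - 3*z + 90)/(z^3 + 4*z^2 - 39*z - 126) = (z - 5)/(z + 7)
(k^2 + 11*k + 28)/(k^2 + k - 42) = (k + 4)/(k - 6)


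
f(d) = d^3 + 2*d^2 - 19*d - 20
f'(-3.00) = -4.00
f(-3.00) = 28.00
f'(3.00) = 20.00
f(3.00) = -32.00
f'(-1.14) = -19.66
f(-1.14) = 2.78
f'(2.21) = 4.49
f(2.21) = -41.43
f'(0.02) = -18.92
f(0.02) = -20.38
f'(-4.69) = 28.23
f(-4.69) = 9.94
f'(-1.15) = -19.63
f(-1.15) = 2.97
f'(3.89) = 41.96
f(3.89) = -4.78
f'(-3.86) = 10.26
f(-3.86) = 25.63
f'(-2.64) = -8.65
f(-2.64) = 25.70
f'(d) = 3*d^2 + 4*d - 19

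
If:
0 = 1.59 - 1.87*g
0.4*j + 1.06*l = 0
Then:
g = 0.85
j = -2.65*l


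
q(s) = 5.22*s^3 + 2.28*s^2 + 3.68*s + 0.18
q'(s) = 15.66*s^2 + 4.56*s + 3.68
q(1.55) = 30.80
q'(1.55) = 48.37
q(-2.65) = -90.70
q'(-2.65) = 101.57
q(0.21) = 1.10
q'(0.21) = 5.33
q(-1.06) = -7.38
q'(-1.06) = 16.44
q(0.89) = 8.94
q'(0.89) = 20.14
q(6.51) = 1560.93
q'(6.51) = 697.04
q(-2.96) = -126.11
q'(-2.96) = 127.39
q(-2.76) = -102.36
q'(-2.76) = 110.39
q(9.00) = 4023.36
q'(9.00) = 1313.18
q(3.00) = 172.68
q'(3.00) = 158.30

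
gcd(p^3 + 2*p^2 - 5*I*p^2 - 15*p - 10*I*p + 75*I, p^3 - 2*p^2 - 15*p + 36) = p - 3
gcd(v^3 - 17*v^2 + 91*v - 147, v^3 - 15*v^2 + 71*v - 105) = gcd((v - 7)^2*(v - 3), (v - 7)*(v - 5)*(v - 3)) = v^2 - 10*v + 21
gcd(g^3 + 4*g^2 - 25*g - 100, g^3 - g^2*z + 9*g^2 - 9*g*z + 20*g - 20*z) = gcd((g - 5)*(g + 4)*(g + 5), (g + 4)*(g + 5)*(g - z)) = g^2 + 9*g + 20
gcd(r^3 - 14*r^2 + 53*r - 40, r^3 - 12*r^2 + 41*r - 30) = r^2 - 6*r + 5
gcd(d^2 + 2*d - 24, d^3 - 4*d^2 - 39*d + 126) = d + 6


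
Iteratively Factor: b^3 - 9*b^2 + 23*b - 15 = (b - 5)*(b^2 - 4*b + 3) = (b - 5)*(b - 1)*(b - 3)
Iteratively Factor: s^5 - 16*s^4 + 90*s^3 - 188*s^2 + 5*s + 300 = (s - 5)*(s^4 - 11*s^3 + 35*s^2 - 13*s - 60) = (s - 5)^2*(s^3 - 6*s^2 + 5*s + 12) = (s - 5)^2*(s - 3)*(s^2 - 3*s - 4) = (s - 5)^2*(s - 4)*(s - 3)*(s + 1)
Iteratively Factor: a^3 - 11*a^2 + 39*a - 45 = (a - 3)*(a^2 - 8*a + 15) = (a - 3)^2*(a - 5)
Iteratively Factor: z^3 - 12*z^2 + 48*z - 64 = (z - 4)*(z^2 - 8*z + 16) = (z - 4)^2*(z - 4)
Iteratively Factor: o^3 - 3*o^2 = (o)*(o^2 - 3*o) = o*(o - 3)*(o)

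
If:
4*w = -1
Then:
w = -1/4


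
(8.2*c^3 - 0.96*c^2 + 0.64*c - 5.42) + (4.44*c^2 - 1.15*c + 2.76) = 8.2*c^3 + 3.48*c^2 - 0.51*c - 2.66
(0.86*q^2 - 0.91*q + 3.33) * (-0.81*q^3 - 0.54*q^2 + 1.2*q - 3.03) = -0.6966*q^5 + 0.2727*q^4 - 1.1739*q^3 - 5.496*q^2 + 6.7533*q - 10.0899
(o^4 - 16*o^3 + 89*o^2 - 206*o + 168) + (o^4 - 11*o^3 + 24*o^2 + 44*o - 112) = 2*o^4 - 27*o^3 + 113*o^2 - 162*o + 56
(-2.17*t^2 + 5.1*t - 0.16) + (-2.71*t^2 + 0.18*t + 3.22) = -4.88*t^2 + 5.28*t + 3.06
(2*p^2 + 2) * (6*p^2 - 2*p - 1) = 12*p^4 - 4*p^3 + 10*p^2 - 4*p - 2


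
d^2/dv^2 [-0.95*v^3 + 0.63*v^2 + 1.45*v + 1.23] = 1.26 - 5.7*v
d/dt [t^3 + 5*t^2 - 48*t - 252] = 3*t^2 + 10*t - 48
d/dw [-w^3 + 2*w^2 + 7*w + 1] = -3*w^2 + 4*w + 7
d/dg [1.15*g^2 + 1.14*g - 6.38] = 2.3*g + 1.14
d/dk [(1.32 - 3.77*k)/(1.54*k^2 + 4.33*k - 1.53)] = (5.8058*k^2 - 4.0656*k + 0.0525000000000002)/(2.3716*k^4 + 13.3364*k^3 + 14.0365*k^2 - 13.2498*k + 2.3409)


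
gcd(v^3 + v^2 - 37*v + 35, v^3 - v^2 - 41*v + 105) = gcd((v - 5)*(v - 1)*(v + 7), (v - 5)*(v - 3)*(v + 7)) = v^2 + 2*v - 35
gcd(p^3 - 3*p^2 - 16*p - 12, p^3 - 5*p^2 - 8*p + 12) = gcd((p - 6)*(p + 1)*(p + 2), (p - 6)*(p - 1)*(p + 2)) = p^2 - 4*p - 12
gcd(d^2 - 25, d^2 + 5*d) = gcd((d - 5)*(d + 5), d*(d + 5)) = d + 5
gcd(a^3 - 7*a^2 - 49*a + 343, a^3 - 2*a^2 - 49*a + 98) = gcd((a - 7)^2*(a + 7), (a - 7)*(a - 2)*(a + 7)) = a^2 - 49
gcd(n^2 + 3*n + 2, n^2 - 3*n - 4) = n + 1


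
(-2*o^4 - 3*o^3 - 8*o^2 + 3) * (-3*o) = 6*o^5 + 9*o^4 + 24*o^3 - 9*o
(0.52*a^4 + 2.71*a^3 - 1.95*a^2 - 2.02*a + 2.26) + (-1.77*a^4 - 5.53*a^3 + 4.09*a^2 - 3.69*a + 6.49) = -1.25*a^4 - 2.82*a^3 + 2.14*a^2 - 5.71*a + 8.75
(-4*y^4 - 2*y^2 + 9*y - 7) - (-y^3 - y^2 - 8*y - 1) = -4*y^4 + y^3 - y^2 + 17*y - 6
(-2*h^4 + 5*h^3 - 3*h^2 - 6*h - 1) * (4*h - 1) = -8*h^5 + 22*h^4 - 17*h^3 - 21*h^2 + 2*h + 1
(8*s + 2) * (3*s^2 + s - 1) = 24*s^3 + 14*s^2 - 6*s - 2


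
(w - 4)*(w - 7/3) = w^2 - 19*w/3 + 28/3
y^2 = y^2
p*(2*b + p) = 2*b*p + p^2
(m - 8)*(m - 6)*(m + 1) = m^3 - 13*m^2 + 34*m + 48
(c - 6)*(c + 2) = c^2 - 4*c - 12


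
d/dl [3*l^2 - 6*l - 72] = 6*l - 6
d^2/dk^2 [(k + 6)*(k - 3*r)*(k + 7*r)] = 6*k + 8*r + 12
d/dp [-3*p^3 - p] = -9*p^2 - 1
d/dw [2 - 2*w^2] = -4*w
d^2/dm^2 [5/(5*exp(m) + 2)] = (125*exp(m) - 50)*exp(m)/(5*exp(m) + 2)^3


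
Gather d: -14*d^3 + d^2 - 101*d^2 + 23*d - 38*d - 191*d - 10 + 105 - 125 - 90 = -14*d^3 - 100*d^2 - 206*d - 120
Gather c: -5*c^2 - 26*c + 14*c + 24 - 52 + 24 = -5*c^2 - 12*c - 4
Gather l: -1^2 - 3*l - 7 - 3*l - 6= -6*l - 14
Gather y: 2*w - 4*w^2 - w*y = -4*w^2 - w*y + 2*w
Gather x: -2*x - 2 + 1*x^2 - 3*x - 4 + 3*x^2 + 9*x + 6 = 4*x^2 + 4*x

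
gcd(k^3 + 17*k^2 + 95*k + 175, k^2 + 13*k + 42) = k + 7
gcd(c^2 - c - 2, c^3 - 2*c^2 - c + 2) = c^2 - c - 2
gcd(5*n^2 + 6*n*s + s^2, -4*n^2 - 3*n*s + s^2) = n + s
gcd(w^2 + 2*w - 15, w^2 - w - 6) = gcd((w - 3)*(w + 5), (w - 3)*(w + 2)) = w - 3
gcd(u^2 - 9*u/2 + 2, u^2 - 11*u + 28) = u - 4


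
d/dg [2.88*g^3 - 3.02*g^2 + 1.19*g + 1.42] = 8.64*g^2 - 6.04*g + 1.19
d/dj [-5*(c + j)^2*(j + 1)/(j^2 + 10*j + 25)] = 5*(c + j)*(2*(c + j)*(j + 1)*(j + 5) - (c + 3*j + 2)*(j^2 + 10*j + 25))/(j^2 + 10*j + 25)^2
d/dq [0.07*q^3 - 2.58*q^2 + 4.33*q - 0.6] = 0.21*q^2 - 5.16*q + 4.33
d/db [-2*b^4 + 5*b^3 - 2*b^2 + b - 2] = -8*b^3 + 15*b^2 - 4*b + 1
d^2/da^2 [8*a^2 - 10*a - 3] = 16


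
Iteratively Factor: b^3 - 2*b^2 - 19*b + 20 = (b - 1)*(b^2 - b - 20) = (b - 1)*(b + 4)*(b - 5)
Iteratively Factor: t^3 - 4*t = (t)*(t^2 - 4) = t*(t - 2)*(t + 2)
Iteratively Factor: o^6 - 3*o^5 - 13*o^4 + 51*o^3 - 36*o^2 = (o)*(o^5 - 3*o^4 - 13*o^3 + 51*o^2 - 36*o) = o^2*(o^4 - 3*o^3 - 13*o^2 + 51*o - 36) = o^2*(o - 3)*(o^3 - 13*o + 12) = o^2*(o - 3)*(o - 1)*(o^2 + o - 12) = o^2*(o - 3)*(o - 1)*(o + 4)*(o - 3)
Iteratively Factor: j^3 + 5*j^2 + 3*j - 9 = (j + 3)*(j^2 + 2*j - 3) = (j - 1)*(j + 3)*(j + 3)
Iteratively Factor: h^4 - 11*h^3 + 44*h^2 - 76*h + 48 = (h - 2)*(h^3 - 9*h^2 + 26*h - 24) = (h - 3)*(h - 2)*(h^2 - 6*h + 8) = (h - 3)*(h - 2)^2*(h - 4)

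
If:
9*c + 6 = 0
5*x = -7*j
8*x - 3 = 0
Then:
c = -2/3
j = -15/56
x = 3/8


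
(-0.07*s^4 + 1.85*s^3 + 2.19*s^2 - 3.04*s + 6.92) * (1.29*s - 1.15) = -0.0903*s^5 + 2.467*s^4 + 0.6976*s^3 - 6.4401*s^2 + 12.4228*s - 7.958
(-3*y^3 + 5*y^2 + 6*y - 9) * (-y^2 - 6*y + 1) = 3*y^5 + 13*y^4 - 39*y^3 - 22*y^2 + 60*y - 9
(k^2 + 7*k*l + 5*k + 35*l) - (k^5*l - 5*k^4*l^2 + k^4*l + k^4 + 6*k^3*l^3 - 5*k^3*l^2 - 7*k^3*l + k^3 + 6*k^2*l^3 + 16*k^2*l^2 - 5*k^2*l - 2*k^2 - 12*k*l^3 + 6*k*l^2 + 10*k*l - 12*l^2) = -k^5*l + 5*k^4*l^2 - k^4*l - k^4 - 6*k^3*l^3 + 5*k^3*l^2 + 7*k^3*l - k^3 - 6*k^2*l^3 - 16*k^2*l^2 + 5*k^2*l + 3*k^2 + 12*k*l^3 - 6*k*l^2 - 3*k*l + 5*k + 12*l^2 + 35*l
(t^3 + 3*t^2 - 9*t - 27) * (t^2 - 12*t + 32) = t^5 - 9*t^4 - 13*t^3 + 177*t^2 + 36*t - 864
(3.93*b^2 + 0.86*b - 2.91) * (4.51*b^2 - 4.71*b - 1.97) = 17.7243*b^4 - 14.6317*b^3 - 24.9168*b^2 + 12.0119*b + 5.7327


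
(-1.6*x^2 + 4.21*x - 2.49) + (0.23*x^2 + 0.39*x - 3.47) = -1.37*x^2 + 4.6*x - 5.96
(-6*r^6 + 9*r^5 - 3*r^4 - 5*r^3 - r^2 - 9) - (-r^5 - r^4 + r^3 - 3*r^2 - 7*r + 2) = -6*r^6 + 10*r^5 - 2*r^4 - 6*r^3 + 2*r^2 + 7*r - 11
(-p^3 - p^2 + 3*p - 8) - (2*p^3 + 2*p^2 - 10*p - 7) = -3*p^3 - 3*p^2 + 13*p - 1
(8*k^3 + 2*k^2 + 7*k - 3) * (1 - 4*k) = -32*k^4 - 26*k^2 + 19*k - 3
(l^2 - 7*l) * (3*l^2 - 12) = 3*l^4 - 21*l^3 - 12*l^2 + 84*l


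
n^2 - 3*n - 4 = (n - 4)*(n + 1)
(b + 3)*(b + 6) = b^2 + 9*b + 18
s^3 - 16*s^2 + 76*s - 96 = (s - 8)*(s - 6)*(s - 2)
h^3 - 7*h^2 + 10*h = h*(h - 5)*(h - 2)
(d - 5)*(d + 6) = d^2 + d - 30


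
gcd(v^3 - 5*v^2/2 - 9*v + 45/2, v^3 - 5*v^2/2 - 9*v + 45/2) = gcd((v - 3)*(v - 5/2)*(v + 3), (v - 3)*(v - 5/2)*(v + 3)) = v^3 - 5*v^2/2 - 9*v + 45/2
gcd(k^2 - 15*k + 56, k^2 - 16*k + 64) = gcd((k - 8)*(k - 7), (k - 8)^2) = k - 8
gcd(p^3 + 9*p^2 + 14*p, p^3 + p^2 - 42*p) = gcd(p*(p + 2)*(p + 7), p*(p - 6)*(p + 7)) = p^2 + 7*p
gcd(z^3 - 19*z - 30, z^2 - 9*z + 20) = z - 5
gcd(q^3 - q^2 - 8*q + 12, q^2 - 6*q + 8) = q - 2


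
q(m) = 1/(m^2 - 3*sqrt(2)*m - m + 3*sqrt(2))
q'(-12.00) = 0.00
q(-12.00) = 0.00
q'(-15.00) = 0.00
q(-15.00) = 0.00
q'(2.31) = 0.10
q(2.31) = -0.39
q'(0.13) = 0.39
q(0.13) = 0.28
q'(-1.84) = 0.03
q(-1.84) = 0.06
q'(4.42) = -9.78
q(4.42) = 1.65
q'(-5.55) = 0.00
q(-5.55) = 0.02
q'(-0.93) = 0.07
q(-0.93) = 0.10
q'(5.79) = -0.12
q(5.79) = 0.13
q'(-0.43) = 0.14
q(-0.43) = 0.15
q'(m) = (-2*m + 1 + 3*sqrt(2))/(m^2 - 3*sqrt(2)*m - m + 3*sqrt(2))^2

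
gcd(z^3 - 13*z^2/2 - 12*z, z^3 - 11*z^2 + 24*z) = z^2 - 8*z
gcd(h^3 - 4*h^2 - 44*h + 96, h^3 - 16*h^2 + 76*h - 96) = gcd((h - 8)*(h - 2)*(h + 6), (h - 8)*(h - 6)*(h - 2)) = h^2 - 10*h + 16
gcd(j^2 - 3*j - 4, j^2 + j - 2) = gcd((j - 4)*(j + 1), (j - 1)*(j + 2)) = 1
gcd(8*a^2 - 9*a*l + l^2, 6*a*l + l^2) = 1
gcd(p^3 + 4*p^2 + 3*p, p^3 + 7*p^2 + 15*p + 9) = p^2 + 4*p + 3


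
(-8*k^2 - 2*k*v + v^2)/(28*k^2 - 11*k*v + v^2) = (2*k + v)/(-7*k + v)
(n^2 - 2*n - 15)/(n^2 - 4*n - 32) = (-n^2 + 2*n + 15)/(-n^2 + 4*n + 32)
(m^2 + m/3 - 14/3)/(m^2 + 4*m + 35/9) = 3*(m - 2)/(3*m + 5)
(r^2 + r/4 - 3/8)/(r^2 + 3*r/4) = (r - 1/2)/r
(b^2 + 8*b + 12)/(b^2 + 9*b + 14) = (b + 6)/(b + 7)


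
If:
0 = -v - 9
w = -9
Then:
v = -9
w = -9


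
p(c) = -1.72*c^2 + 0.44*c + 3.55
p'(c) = 0.44 - 3.44*c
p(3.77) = -19.24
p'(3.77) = -12.53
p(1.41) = 0.75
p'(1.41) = -4.41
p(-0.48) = 2.94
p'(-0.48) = 2.09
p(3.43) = -15.18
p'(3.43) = -11.36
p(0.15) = 3.58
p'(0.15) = -0.08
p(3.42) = -15.06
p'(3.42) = -11.32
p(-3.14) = -14.79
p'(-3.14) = 11.24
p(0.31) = 3.52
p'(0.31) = -0.63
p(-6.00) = -61.01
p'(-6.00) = 21.08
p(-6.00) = -61.01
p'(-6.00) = 21.08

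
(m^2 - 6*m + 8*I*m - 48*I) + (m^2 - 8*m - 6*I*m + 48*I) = 2*m^2 - 14*m + 2*I*m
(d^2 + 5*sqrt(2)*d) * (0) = 0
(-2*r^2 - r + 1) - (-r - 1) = 2 - 2*r^2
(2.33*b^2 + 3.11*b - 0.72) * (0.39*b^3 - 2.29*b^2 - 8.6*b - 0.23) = 0.9087*b^5 - 4.1228*b^4 - 27.4407*b^3 - 25.6331*b^2 + 5.4767*b + 0.1656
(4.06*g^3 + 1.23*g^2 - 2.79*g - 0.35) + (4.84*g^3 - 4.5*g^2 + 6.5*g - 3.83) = 8.9*g^3 - 3.27*g^2 + 3.71*g - 4.18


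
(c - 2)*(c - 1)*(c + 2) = c^3 - c^2 - 4*c + 4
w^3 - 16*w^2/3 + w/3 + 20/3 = (w - 5)*(w - 4/3)*(w + 1)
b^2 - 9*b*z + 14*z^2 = (b - 7*z)*(b - 2*z)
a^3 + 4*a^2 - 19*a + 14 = (a - 2)*(a - 1)*(a + 7)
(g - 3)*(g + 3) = g^2 - 9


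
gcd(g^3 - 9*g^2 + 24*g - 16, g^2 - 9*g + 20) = g - 4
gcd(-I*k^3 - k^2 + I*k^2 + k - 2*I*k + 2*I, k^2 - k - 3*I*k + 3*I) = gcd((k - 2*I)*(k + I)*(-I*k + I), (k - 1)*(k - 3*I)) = k - 1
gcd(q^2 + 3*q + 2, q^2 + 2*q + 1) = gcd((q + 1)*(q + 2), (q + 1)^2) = q + 1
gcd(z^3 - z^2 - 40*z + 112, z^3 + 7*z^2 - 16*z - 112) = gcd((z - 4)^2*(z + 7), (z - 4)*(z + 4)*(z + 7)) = z^2 + 3*z - 28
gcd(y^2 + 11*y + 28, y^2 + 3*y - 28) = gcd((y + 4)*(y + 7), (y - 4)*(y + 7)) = y + 7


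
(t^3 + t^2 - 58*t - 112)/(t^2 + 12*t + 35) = (t^2 - 6*t - 16)/(t + 5)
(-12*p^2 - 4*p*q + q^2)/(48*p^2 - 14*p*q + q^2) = (-2*p - q)/(8*p - q)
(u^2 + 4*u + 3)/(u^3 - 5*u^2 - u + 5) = (u + 3)/(u^2 - 6*u + 5)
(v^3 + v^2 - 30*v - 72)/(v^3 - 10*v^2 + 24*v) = (v^2 + 7*v + 12)/(v*(v - 4))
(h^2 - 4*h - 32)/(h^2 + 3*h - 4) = (h - 8)/(h - 1)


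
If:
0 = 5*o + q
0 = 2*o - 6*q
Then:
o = 0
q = 0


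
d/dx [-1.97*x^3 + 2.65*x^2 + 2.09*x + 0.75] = -5.91*x^2 + 5.3*x + 2.09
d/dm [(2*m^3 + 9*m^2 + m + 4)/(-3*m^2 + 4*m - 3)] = (-6*m^4 + 16*m^3 + 21*m^2 - 30*m - 19)/(9*m^4 - 24*m^3 + 34*m^2 - 24*m + 9)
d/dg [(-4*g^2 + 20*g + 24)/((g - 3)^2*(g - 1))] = 4*(g^3 - 7*g^2 - 19*g + 45)/(g^5 - 11*g^4 + 46*g^3 - 90*g^2 + 81*g - 27)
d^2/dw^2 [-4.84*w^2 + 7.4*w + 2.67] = -9.68000000000000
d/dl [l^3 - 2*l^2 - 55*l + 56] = 3*l^2 - 4*l - 55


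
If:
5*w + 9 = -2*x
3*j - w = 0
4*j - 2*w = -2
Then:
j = 1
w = 3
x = -12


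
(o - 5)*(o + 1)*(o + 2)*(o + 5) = o^4 + 3*o^3 - 23*o^2 - 75*o - 50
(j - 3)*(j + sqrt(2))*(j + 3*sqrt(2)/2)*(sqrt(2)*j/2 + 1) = sqrt(2)*j^4/2 - 3*sqrt(2)*j^3/2 + 7*j^3/2 - 21*j^2/2 + 4*sqrt(2)*j^2 - 12*sqrt(2)*j + 3*j - 9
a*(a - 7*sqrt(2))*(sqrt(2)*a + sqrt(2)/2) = sqrt(2)*a^3 - 14*a^2 + sqrt(2)*a^2/2 - 7*a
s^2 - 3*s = s*(s - 3)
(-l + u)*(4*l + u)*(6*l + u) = -24*l^3 + 14*l^2*u + 9*l*u^2 + u^3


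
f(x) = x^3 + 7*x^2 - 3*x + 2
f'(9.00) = 366.00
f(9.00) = 1271.00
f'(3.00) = 66.00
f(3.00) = 83.00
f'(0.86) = 11.26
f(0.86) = 5.23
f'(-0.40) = -8.12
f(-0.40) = 4.26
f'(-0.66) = -10.93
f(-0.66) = 6.74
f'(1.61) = 27.32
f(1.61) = 19.49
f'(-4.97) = 1.52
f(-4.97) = 67.05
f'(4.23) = 109.90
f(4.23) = 190.25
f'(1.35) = 21.37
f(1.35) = 13.17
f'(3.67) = 88.79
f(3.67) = 134.70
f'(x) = 3*x^2 + 14*x - 3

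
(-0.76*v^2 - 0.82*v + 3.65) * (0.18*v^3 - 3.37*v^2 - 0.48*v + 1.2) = -0.1368*v^5 + 2.4136*v^4 + 3.7852*v^3 - 12.8189*v^2 - 2.736*v + 4.38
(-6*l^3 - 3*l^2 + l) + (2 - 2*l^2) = -6*l^3 - 5*l^2 + l + 2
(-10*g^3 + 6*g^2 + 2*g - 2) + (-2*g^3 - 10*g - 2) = -12*g^3 + 6*g^2 - 8*g - 4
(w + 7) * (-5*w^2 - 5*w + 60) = -5*w^3 - 40*w^2 + 25*w + 420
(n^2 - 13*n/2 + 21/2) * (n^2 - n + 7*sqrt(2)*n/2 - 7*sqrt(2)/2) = n^4 - 15*n^3/2 + 7*sqrt(2)*n^3/2 - 105*sqrt(2)*n^2/4 + 17*n^2 - 21*n/2 + 119*sqrt(2)*n/2 - 147*sqrt(2)/4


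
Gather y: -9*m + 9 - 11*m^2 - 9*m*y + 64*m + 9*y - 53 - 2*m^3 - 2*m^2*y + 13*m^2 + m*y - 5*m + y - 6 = -2*m^3 + 2*m^2 + 50*m + y*(-2*m^2 - 8*m + 10) - 50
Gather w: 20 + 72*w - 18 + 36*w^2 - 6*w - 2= 36*w^2 + 66*w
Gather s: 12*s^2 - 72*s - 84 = 12*s^2 - 72*s - 84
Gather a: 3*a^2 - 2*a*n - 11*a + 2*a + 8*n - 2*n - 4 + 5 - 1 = 3*a^2 + a*(-2*n - 9) + 6*n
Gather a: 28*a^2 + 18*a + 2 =28*a^2 + 18*a + 2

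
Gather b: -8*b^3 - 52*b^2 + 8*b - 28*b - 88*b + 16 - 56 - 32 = -8*b^3 - 52*b^2 - 108*b - 72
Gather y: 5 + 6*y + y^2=y^2 + 6*y + 5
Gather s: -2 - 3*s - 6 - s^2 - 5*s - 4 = -s^2 - 8*s - 12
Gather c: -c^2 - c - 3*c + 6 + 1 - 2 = -c^2 - 4*c + 5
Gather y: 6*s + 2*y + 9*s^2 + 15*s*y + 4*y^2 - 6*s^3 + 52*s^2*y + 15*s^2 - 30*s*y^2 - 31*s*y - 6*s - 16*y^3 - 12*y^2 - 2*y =-6*s^3 + 24*s^2 - 16*y^3 + y^2*(-30*s - 8) + y*(52*s^2 - 16*s)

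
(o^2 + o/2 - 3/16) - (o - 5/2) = o^2 - o/2 + 37/16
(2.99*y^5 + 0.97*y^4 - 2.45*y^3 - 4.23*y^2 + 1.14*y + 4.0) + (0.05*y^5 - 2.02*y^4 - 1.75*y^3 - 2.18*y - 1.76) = 3.04*y^5 - 1.05*y^4 - 4.2*y^3 - 4.23*y^2 - 1.04*y + 2.24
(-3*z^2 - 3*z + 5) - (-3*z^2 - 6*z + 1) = 3*z + 4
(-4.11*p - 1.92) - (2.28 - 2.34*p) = -1.77*p - 4.2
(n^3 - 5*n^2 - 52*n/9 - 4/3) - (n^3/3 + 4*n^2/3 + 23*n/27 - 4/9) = 2*n^3/3 - 19*n^2/3 - 179*n/27 - 8/9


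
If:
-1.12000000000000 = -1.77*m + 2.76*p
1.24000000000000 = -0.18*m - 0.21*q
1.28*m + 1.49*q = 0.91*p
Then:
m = -14.51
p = -9.71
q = 6.54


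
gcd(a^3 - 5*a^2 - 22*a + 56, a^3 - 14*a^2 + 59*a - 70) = a^2 - 9*a + 14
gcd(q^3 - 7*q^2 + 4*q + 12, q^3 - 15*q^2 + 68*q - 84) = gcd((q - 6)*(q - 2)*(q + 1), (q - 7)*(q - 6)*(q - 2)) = q^2 - 8*q + 12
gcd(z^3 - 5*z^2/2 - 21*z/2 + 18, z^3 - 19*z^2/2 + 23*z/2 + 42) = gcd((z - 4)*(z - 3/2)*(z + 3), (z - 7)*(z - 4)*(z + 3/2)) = z - 4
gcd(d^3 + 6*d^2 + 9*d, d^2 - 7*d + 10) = 1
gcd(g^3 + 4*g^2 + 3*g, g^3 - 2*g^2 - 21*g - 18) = g^2 + 4*g + 3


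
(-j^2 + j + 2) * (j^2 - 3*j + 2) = -j^4 + 4*j^3 - 3*j^2 - 4*j + 4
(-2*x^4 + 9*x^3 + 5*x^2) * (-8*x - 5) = 16*x^5 - 62*x^4 - 85*x^3 - 25*x^2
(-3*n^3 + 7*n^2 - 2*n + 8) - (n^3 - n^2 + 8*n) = -4*n^3 + 8*n^2 - 10*n + 8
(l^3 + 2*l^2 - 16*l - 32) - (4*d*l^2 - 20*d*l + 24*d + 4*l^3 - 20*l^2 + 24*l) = -4*d*l^2 + 20*d*l - 24*d - 3*l^3 + 22*l^2 - 40*l - 32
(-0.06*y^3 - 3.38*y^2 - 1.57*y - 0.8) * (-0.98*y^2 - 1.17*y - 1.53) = 0.0588*y^5 + 3.3826*y^4 + 5.585*y^3 + 7.7923*y^2 + 3.3381*y + 1.224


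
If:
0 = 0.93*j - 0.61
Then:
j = 0.66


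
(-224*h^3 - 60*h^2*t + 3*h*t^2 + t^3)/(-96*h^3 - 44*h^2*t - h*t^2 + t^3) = (7*h + t)/(3*h + t)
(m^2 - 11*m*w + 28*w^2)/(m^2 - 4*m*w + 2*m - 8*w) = (m - 7*w)/(m + 2)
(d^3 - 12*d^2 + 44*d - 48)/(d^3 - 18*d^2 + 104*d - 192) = (d - 2)/(d - 8)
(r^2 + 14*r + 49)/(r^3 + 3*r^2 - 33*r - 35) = (r + 7)/(r^2 - 4*r - 5)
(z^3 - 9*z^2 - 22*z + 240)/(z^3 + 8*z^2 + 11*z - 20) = (z^2 - 14*z + 48)/(z^2 + 3*z - 4)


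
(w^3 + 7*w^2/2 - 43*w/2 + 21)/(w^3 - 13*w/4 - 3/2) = 2*(2*w^2 + 11*w - 21)/(4*w^2 + 8*w + 3)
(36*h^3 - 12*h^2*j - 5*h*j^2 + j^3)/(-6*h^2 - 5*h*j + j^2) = (-6*h^2 + h*j + j^2)/(h + j)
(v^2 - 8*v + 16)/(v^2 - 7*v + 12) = (v - 4)/(v - 3)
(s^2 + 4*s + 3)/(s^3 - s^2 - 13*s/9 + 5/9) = 9*(s + 3)/(9*s^2 - 18*s + 5)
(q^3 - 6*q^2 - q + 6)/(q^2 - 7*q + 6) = q + 1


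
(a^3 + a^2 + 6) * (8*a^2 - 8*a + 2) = 8*a^5 - 6*a^3 + 50*a^2 - 48*a + 12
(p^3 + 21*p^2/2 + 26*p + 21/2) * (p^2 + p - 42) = p^5 + 23*p^4/2 - 11*p^3/2 - 809*p^2/2 - 2163*p/2 - 441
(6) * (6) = 36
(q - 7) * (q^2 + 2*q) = q^3 - 5*q^2 - 14*q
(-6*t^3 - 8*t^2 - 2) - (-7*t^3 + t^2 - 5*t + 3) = t^3 - 9*t^2 + 5*t - 5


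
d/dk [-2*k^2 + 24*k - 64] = 24 - 4*k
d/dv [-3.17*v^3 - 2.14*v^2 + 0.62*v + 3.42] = -9.51*v^2 - 4.28*v + 0.62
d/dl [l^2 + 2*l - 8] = 2*l + 2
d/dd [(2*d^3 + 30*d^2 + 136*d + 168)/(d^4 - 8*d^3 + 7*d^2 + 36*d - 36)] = 2*(-d^4 - 26*d^3 + 31*d^2 + 804*d - 1368)/(d^6 - 20*d^5 + 154*d^4 - 576*d^3 + 1089*d^2 - 972*d + 324)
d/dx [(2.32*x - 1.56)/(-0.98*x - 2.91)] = (-8.1144*x - 24.0948)/(0.98*x + 2.91)^3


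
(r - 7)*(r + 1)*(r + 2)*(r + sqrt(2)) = r^4 - 4*r^3 + sqrt(2)*r^3 - 19*r^2 - 4*sqrt(2)*r^2 - 19*sqrt(2)*r - 14*r - 14*sqrt(2)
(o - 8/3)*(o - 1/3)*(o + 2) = o^3 - o^2 - 46*o/9 + 16/9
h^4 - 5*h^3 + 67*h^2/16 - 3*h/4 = h*(h - 4)*(h - 3/4)*(h - 1/4)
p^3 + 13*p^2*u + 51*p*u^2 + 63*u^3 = (p + 3*u)^2*(p + 7*u)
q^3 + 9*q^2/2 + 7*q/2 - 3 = (q - 1/2)*(q + 2)*(q + 3)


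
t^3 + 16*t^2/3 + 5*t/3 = t*(t + 1/3)*(t + 5)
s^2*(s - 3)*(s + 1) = s^4 - 2*s^3 - 3*s^2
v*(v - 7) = v^2 - 7*v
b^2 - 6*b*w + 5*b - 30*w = (b + 5)*(b - 6*w)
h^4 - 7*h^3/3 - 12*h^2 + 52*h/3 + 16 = (h - 4)*(h - 2)*(h + 2/3)*(h + 3)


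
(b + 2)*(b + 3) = b^2 + 5*b + 6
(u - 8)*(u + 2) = u^2 - 6*u - 16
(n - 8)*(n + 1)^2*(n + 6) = n^4 - 51*n^2 - 98*n - 48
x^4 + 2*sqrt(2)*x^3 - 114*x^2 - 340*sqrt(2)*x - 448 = (x - 8*sqrt(2))*(x + sqrt(2))*(x + 2*sqrt(2))*(x + 7*sqrt(2))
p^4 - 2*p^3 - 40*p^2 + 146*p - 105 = (p - 5)*(p - 3)*(p - 1)*(p + 7)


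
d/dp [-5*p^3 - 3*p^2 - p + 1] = -15*p^2 - 6*p - 1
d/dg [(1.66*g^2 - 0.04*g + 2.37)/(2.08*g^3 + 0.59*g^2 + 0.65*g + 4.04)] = (-3.4528*g^4 + 0.1664*g^3 - 13.6862*g^2 + 10.6162*g - 1.7021)/(4.3264*g^6 + 2.4544*g^5 + 3.0521*g^4 + 17.5734*g^3 + 5.1897*g^2 + 5.252*g + 16.3216)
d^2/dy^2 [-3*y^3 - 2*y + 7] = -18*y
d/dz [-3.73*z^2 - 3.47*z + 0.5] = -7.46*z - 3.47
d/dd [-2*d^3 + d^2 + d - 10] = -6*d^2 + 2*d + 1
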